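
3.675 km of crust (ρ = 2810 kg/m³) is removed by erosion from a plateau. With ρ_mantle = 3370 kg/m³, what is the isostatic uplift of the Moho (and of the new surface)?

Unloading: uplift u = e ρ_c/ρ_m = 3.675 km × 2810/3370 = 3.06 km.

3.06 km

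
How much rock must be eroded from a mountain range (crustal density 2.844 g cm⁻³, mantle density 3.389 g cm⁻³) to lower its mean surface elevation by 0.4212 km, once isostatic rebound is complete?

Net drop Δ = e − u = e − e ρ_c/ρ_m = e (ρ_m − ρ_c)/ρ_m.
e = Δ ρ_m/(ρ_m − ρ_c) = 0.4212 km × 3.389/0.545 = 2.62 km.

2.62 km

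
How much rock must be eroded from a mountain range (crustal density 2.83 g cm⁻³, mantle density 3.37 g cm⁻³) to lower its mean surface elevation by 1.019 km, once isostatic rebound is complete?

6.36 km

Net drop Δ = e − u = e − e ρ_c/ρ_m = e (ρ_m − ρ_c)/ρ_m.
e = Δ ρ_m/(ρ_m − ρ_c) = 1.019 km × 3.37/0.54 = 6.36 km.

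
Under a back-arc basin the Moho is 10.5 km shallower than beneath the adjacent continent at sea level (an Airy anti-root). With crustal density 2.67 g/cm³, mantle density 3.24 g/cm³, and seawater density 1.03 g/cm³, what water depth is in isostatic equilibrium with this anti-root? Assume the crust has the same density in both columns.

3.65 km

Replacing a thickness d of crust by seawater at the top must be balanced by replacing crust with mantle at the base: d (ρ_c − ρ_w) = a (ρ_m − ρ_c).
d = a (ρ_m − ρ_c)/(ρ_c − ρ_w) = 10.5 km × 0.57/1.64 = 3.65 km.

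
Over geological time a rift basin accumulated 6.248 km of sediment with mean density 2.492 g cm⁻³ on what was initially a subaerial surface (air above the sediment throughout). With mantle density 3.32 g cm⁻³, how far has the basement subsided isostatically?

Subaerial load: s = t ρ_sed / ρ_m = 6.248 km × 2.492/3.32 = 4.69 km.

4.69 km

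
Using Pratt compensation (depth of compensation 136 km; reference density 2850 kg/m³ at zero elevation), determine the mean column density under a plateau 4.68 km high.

2760 kg/m³

Pratt balance: ρ_ref D = ρ (D + h).
ρ = ρ_ref D/(D + h) = 2850 × 136 km/(136 km + 4.68 km) = 2760 kg/m³.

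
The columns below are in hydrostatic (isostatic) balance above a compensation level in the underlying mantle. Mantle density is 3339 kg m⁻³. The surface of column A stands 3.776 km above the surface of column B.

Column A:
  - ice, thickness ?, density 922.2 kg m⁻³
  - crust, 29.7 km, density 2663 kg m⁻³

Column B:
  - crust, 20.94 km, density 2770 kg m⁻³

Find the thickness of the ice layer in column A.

1.84 km

Take the compensation level at the base of the deeper column (depth z_c below the surface of column A) and equate Σ ρ_i t_i down to z_c; mantle fills any gap and the z_c terms cancel.
Column A: x×922.2 + 29.7×2663 + (z_c − 29.7 − x)×3339
Column B: 3.776×0 + 20.94×2770 + (z_c − 3.776 − 20.94)×3339
The z_c×3339 term appears on both sides and cancels. Collect the known terms of each column as K = Σ(ρt)_known − 3339 × (depth of known layers): K_A = 79091.1 − 3339×29.7 = −20077.2; K_B = 58003.8 − 3339×(3.776 + 20.94) = −24522.924.
Balance: K_A − x×(3339 − 922.2) = K_B, so x = (K_A − K_B)/(3339 − 922.2) = 4445.72/2416.8 = 1.84 km.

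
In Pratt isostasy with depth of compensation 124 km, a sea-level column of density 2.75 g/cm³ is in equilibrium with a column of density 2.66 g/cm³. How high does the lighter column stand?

4.2 km

ρ_ref D = ρ (D + h) → h = D (ρ_ref − ρ)/ρ.
h = 124 km × (2.75 − 2.66)/2.66 = 4.2 km.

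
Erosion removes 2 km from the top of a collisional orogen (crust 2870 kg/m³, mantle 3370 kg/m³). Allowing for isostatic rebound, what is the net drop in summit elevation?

Rebound u = e ρ_c/ρ_m = 2 km × 2870/3370 = 1.703 km.
Net surface drop = e − u = 2 km − 1.703 km = e (ρ_m − ρ_c)/ρ_m = 0.297 km.

0.297 km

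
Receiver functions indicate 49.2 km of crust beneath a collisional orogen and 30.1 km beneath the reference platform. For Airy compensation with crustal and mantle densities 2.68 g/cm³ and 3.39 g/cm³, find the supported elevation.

4 km

Excess crust Δ = 49.2 km − 30.1 km = 19.1 km, split between elevation h and root r with h + r = Δ.
Airy balance ρ_c h = (ρ_m − ρ_c) r gives r = h ρ_c/(ρ_m − ρ_c), so h (1 + ρ_c/(ρ_m − ρ_c)) = Δ, i.e. h = Δ (ρ_m − ρ_c)/ρ_m.
h = 19.1 km × 0.71/3.39 = 4 km.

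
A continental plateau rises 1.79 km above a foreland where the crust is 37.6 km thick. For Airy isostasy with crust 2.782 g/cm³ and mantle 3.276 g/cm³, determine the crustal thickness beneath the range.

49.5 km

Root depth r = h ρ_c / (ρ_m − ρ_c) = 1.79 km × 2.782 / 0.494 = 10.08 km.
Total thickness = T + h + r = 37.6 km + 1.79 km + 10.08 km = 49.5 km.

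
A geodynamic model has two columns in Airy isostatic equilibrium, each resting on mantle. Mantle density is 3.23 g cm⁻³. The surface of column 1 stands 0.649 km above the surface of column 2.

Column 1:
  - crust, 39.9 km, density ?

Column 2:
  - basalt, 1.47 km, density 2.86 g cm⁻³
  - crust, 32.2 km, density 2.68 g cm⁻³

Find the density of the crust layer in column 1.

2.72 g cm⁻³

Take the compensation level at the base of the deeper column (depth z_c below the surface of column 1) and equate Σ ρ_i t_i down to z_c; mantle fills any gap and the z_c terms cancel.
Column 1: 39.9×ρ + (z_c − 39.9)×3.23
Column 2: 0.649×0 + 1.47×2.86 + 32.2×2.68 + (z_c − 0.649 − 33.67)×3.23
The z_c×3.23 term appears on both sides and cancels. Collect the known terms of each column as K = Σ(ρt)_known − 3.23 × (depth of known layers): K_1 = 0 − 3.23×39.9 = −128.877; K_2 = 90.5002 − 3.23×(0.649 + 33.67) = −20.35017.
Balance: K_1 + 39.9×ρ = K_2, so ρ = (K_2 − K_1)/39.9 = 108.527/39.9 = 2.72 g cm⁻³.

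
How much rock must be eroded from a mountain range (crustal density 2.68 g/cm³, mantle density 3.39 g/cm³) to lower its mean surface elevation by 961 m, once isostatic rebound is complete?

4590 m

Net drop Δ = e − u = e − e ρ_c/ρ_m = e (ρ_m − ρ_c)/ρ_m.
e = Δ ρ_m/(ρ_m − ρ_c) = 961 m × 3.39/0.71 = 4590 m.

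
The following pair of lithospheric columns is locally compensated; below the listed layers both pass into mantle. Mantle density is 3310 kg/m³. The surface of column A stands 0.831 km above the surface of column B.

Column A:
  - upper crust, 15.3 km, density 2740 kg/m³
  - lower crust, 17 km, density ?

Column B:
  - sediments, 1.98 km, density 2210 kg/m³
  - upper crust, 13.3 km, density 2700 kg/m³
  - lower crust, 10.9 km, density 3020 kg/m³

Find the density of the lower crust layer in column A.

Take the compensation level at the base of the deeper column (depth z_c below the surface of column A) and equate Σ ρ_i t_i down to z_c; mantle fills any gap and the z_c terms cancel.
Column A: 15.3×2740 + 17×ρ + (z_c − 32.3)×3310
Column B: 0.831×0 + 1.98×2210 + 13.3×2700 + 10.9×3020 + (z_c − 0.831 − 26.18)×3310
The z_c×3310 term appears on both sides and cancels. Collect the known terms of each column as K = Σ(ρt)_known − 3310 × (depth of known layers): K_A = 41922 − 3310×32.3 = −64991; K_B = 73203.8 − 3310×(0.831 + 26.18) = −16202.61.
Balance: K_A + 17×ρ = K_B, so ρ = (K_B − K_A)/17 = 48788.4/17 = 2870 kg/m³.

2870 kg/m³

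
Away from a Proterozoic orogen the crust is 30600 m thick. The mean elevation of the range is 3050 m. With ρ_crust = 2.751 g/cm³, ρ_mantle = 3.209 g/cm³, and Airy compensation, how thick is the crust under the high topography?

52000 m

Root depth r = h ρ_c / (ρ_m − ρ_c) = 3050 m × 2.751 / 0.458 = 18320 m.
Total thickness = T + h + r = 30600 m + 3050 m + 18320 m = 52000 m.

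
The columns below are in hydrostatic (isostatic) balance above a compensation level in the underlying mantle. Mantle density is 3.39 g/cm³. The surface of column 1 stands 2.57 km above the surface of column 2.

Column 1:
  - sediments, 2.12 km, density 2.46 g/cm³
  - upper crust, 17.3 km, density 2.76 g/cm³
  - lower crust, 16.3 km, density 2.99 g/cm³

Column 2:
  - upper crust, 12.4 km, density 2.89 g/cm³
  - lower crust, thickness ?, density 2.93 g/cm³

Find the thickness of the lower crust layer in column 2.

Take the compensation level at the base of the deeper column (depth z_c below the surface of column 1) and equate Σ ρ_i t_i down to z_c; mantle fills any gap and the z_c terms cancel.
Column 1: 2.12×2.46 + 17.3×2.76 + 16.3×2.99 + (z_c − 35.72)×3.39
Column 2: 2.57×0 + 12.4×2.89 + x×2.93 + (z_c − 2.57 − 12.4 − x)×3.39
The z_c×3.39 term appears on both sides and cancels. Collect the known terms of each column as K = Σ(ρt)_known − 3.39 × (depth of known layers): K_1 = 101.7002 − 3.39×35.72 = −19.3906; K_2 = 35.836 − 3.39×(2.57 + 12.4) = −14.9123.
Balance: K_1 = K_2 − x×(3.39 − 2.93), so x = (K_2 − K_1)/(3.39 − 2.93) = 4.4783/0.46 = 9.74 km.

9.74 km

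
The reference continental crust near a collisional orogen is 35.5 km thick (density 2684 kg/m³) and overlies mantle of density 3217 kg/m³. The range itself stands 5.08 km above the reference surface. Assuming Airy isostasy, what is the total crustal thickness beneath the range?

66.2 km

Root depth r = h ρ_c / (ρ_m − ρ_c) = 5.08 km × 2684 / 533 = 25.58 km.
Total thickness = T + h + r = 35.5 km + 5.08 km + 25.58 km = 66.2 km.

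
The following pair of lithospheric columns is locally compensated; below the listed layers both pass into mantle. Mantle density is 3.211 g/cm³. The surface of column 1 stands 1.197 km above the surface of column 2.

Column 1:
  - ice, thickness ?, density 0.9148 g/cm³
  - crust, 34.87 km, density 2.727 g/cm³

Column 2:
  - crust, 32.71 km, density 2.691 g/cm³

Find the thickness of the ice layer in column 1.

1.73 km

Take the compensation level at the base of the deeper column (depth z_c below the surface of column 1) and equate Σ ρ_i t_i down to z_c; mantle fills any gap and the z_c terms cancel.
Column 1: x×0.9148 + 34.87×2.727 + (z_c − 34.87 − x)×3.211
Column 2: 1.197×0 + 32.71×2.691 + (z_c − 1.197 − 32.71)×3.211
The z_c×3.211 term appears on both sides and cancels. Collect the known terms of each column as K = Σ(ρt)_known − 3.211 × (depth of known layers): K_1 = 95.09049 − 3.211×34.87 = −16.87708; K_2 = 88.02261 − 3.211×(1.197 + 32.71) = −20.852767.
Balance: K_1 − x×(3.211 − 0.9148) = K_2, so x = (K_1 − K_2)/(3.211 − 0.9148) = 3.97569/2.2962 = 1.73 km.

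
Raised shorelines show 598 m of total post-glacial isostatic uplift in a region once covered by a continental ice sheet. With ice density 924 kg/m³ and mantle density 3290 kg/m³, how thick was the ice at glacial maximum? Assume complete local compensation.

u = t ρ_ice/ρ_m → t = u ρ_m/ρ_ice = 598 m × 3290/924 = 2130 m.

2130 m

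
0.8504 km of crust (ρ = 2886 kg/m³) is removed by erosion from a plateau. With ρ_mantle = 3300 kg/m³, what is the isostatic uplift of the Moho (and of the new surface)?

0.744 km

Unloading: uplift u = e ρ_c/ρ_m = 0.8504 km × 2886/3300 = 0.744 km.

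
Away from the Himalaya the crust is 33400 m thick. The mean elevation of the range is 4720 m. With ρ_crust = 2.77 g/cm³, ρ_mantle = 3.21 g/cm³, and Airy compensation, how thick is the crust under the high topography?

67800 m

Root depth r = h ρ_c / (ρ_m − ρ_c) = 4720 m × 2.77 / 0.44 = 29710 m.
Total thickness = T + h + r = 33400 m + 4720 m + 29710 m = 67800 m.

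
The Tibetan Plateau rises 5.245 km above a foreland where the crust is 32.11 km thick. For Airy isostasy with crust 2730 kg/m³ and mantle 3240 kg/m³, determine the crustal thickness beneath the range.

Root depth r = h ρ_c / (ρ_m − ρ_c) = 5.245 km × 2730 / 510 = 28.08 km.
Total thickness = T + h + r = 32.11 km + 5.245 km + 28.08 km = 65.4 km.

65.4 km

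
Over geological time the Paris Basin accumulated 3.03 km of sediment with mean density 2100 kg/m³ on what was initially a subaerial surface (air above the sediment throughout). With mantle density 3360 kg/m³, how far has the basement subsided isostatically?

Subaerial load: s = t ρ_sed / ρ_m = 3.03 km × 2100/3360 = 1.89 km.

1.89 km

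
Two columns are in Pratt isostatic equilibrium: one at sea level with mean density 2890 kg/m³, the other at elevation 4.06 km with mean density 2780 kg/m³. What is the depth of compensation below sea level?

103 km

ρ_ref D = ρ (D + h) → D (ρ_ref − ρ) = ρ h.
D = ρ h/(ρ_ref − ρ) = 2780 × 4.06 km/(2890 − 2780) = 103 km.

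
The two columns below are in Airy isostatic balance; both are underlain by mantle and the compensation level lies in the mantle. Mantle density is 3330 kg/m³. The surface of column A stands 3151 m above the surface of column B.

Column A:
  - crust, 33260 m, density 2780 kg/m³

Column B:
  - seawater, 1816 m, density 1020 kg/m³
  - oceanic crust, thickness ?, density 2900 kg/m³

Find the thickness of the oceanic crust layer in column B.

Take the compensation level at the base of the deeper column (depth z_c below the surface of column A) and equate Σ ρ_i t_i down to z_c; mantle fills any gap and the z_c terms cancel.
Column A: 33260×2780 + (z_c − 33260)×3330
Column B: 3151×0 + 1816×1020 + x×2900 + (z_c − 3151 − 1816 − x)×3330
The z_c×3330 term appears on both sides and cancels. Collect the known terms of each column as K = Σ(ρt)_known − 3330 × (depth of known layers): K_A = 92462800 − 3330×33260 = −18293000; K_B = 1852320 − 3330×(3151 + 1816) = −14687790.
Balance: K_A = K_B − x×(3330 − 2900), so x = (K_B − K_A)/(3330 − 2900) = 3605210/430 = 8380 m.

8380 m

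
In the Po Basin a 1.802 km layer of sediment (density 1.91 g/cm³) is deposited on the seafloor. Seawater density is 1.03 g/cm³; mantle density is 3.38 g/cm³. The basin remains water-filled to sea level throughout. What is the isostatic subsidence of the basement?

0.675 km

Submarine loading: the sediment displaces seawater, and the subsidence is in turn flooded, so s (ρ_m − ρ_w) = t (ρ_sed − ρ_w).
s = 1.802 km × (1.91 − 1.03) / (3.38 − 1.03) = 0.675 km.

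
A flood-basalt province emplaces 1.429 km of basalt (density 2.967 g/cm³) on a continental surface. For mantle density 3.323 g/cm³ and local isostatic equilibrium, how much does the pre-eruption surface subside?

Subaerial loading: s = t ρ_load / ρ_m.
s = 1.429 km × 2.967/3.323 = 1.28 km.

1.28 km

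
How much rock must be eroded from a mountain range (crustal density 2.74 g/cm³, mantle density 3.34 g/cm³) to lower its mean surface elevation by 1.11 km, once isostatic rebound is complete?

Net drop Δ = e − u = e − e ρ_c/ρ_m = e (ρ_m − ρ_c)/ρ_m.
e = Δ ρ_m/(ρ_m − ρ_c) = 1.11 km × 3.34/0.6 = 6.18 km.

6.18 km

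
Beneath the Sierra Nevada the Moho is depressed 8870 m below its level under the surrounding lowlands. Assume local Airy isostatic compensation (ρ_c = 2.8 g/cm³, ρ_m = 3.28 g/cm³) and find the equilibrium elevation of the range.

For local isostatic compensation: ρ_c h = (ρ_m − ρ_c) r.
h = r (ρ_m − ρ_c) / ρ_c = 8870 m × (3.28 − 2.8) / 2.8 = 1520 m.

1520 m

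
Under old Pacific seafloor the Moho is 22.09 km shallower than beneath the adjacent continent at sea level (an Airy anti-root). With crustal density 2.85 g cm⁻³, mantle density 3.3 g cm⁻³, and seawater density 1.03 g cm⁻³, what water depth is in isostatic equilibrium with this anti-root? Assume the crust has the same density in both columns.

5.46 km

Replacing a thickness d of crust by seawater at the top must be balanced by replacing crust with mantle at the base: d (ρ_c − ρ_w) = a (ρ_m − ρ_c).
d = a (ρ_m − ρ_c)/(ρ_c − ρ_w) = 22.09 km × 0.45/1.82 = 5.46 km.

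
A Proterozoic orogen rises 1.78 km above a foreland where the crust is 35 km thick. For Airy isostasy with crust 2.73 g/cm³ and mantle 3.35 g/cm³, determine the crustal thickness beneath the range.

44.6 km

Root depth r = h ρ_c / (ρ_m − ρ_c) = 1.78 km × 2.73 / 0.62 = 7.838 km.
Total thickness = T + h + r = 35 km + 1.78 km + 7.838 km = 44.6 km.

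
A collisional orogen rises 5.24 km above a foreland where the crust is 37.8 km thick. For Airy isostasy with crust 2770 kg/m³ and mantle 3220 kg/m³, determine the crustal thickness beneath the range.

75.3 km

Root depth r = h ρ_c / (ρ_m − ρ_c) = 5.24 km × 2770 / 450 = 32.26 km.
Total thickness = T + h + r = 37.8 km + 5.24 km + 32.26 km = 75.3 km.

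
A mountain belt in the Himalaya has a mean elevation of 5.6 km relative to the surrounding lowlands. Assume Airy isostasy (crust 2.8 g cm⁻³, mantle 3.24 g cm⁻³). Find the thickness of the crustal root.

35.6 km

Equating mass per unit area of the two columns: the weight of the topography is balanced by the buoyancy of the root, ρ_c h = (ρ_m − ρ_c) r.
r = h · ρ_c / (ρ_m − ρ_c) = 5.6 km × 2.8 / (3.24 − 2.8) = 35.6 km.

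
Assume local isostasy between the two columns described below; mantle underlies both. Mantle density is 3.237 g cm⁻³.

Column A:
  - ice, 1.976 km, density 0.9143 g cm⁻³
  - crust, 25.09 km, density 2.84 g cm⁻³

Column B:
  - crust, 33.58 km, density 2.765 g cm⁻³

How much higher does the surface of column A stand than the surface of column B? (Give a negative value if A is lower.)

−0.401 km

For any compensation level in the mantle, the mantle terms cancel and isostasy reduces to e = (Σt_A − Σt_B) − (Σ(ρt)_A − Σ(ρt)_B) / ρ_m.
Σt_A = 27.066 km; Σt_B = 33.58 km; Σ(ρt)_A = 73.0622568; Σ(ρt)_B = 92.8487 (in km·g cm⁻³).
e = (27.066 − 33.58) − (73.0622568 − 92.8487) / 3.237 = −0.401 km.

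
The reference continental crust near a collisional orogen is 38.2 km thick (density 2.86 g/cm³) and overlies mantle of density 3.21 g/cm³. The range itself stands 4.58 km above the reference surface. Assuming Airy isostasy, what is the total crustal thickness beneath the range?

80.2 km

Root depth r = h ρ_c / (ρ_m − ρ_c) = 4.58 km × 2.86 / 0.35 = 37.43 km.
Total thickness = T + h + r = 38.2 km + 4.58 km + 37.43 km = 80.2 km.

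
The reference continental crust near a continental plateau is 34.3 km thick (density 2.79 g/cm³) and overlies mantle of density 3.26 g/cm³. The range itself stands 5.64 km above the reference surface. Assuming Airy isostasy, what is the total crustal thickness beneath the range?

73.4 km

Root depth r = h ρ_c / (ρ_m − ρ_c) = 5.64 km × 2.79 / 0.47 = 33.48 km.
Total thickness = T + h + r = 34.3 km + 5.64 km + 33.48 km = 73.4 km.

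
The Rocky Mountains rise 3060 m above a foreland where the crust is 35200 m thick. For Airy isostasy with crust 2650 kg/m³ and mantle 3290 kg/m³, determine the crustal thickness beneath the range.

50900 m

Root depth r = h ρ_c / (ρ_m − ρ_c) = 3060 m × 2650 / 640 = 12670 m.
Total thickness = T + h + r = 35200 m + 3060 m + 12670 m = 50900 m.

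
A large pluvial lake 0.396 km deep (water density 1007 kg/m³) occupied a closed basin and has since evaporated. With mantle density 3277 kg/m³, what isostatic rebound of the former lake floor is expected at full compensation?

0.122 km

u = d ρ_w/ρ_m = 0.396 km × 1007/3277 = 0.122 km.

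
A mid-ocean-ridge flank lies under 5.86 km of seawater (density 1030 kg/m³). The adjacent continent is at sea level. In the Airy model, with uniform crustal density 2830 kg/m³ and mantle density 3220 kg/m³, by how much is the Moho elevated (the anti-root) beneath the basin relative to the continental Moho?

27 km

In Airy isostatic equilibrium: replacing crust with seawater at the top is compensated by replacing crust with mantle at the base: d (ρ_c − ρ_w) = a (ρ_m − ρ_c).
a = d (ρ_c − ρ_w)/(ρ_m − ρ_c) = 5.86 km × 1800/390 = 27 km.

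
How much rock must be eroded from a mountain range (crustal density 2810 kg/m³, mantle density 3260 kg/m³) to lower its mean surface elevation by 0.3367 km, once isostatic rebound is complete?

Net drop Δ = e − u = e − e ρ_c/ρ_m = e (ρ_m − ρ_c)/ρ_m.
e = Δ ρ_m/(ρ_m − ρ_c) = 0.3367 km × 3260/450 = 2.44 km.

2.44 km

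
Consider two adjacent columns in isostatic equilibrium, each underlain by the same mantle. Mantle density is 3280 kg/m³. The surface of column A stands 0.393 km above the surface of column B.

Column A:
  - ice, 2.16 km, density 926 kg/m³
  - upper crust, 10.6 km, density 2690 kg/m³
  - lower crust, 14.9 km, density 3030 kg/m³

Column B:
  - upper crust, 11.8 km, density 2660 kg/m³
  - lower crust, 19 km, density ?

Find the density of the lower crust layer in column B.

Take the compensation level at the base of the deeper column (depth z_c below the surface of column A) and equate Σ ρ_i t_i down to z_c; mantle fills any gap and the z_c terms cancel.
Column A: 2.16×926 + 10.6×2690 + 14.9×3030 + (z_c − 27.66)×3280
Column B: 0.393×0 + 11.8×2660 + 19×ρ + (z_c − 0.393 − 30.8)×3280
The z_c×3280 term appears on both sides and cancels. Collect the known terms of each column as K = Σ(ρt)_known − 3280 × (depth of known layers): K_A = 75661.16 − 3280×27.66 = −15063.64; K_B = 31388 − 3280×(0.393 + 30.8) = −70925.04.
Balance: K_A = K_B + 19×ρ, so ρ = (K_A − K_B)/19 = 55861.4/19 = 2940 kg/m³.

2940 kg/m³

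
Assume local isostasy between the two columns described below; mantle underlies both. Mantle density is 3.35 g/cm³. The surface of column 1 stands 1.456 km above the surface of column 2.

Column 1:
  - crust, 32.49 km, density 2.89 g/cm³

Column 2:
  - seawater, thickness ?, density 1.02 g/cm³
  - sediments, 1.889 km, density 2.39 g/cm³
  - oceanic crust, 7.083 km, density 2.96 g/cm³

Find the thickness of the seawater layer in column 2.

2.36 km

Take the compensation level at the base of the deeper column (depth z_c below the surface of column 1) and equate Σ ρ_i t_i down to z_c; mantle fills any gap and the z_c terms cancel.
Column 1: 32.49×2.89 + (z_c − 32.49)×3.35
Column 2: 1.456×0 + x×1.02 + 1.889×2.39 + 7.083×2.96 + (z_c − 1.456 − 8.972 − x)×3.35
The z_c×3.35 term appears on both sides and cancels. Collect the known terms of each column as K = Σ(ρt)_known − 3.35 × (depth of known layers): K_1 = 93.8961 − 3.35×32.49 = −14.9454; K_2 = 25.48039 − 3.35×(1.456 + 8.972) = −9.45341.
Balance: K_1 = K_2 − x×(3.35 − 1.02), so x = (K_2 − K_1)/(3.35 − 1.02) = 5.49199/2.33 = 2.36 km.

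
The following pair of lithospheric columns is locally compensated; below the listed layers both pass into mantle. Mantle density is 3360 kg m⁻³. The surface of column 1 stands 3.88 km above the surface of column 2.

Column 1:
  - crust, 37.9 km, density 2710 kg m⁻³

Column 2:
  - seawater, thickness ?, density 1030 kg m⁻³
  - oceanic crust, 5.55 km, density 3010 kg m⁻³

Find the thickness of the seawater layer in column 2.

Take the compensation level at the base of the deeper column (depth z_c below the surface of column 1) and equate Σ ρ_i t_i down to z_c; mantle fills any gap and the z_c terms cancel.
Column 1: 37.9×2710 + (z_c − 37.9)×3360
Column 2: 3.88×0 + x×1030 + 5.55×3010 + (z_c − 3.88 − 5.55 − x)×3360
The z_c×3360 term appears on both sides and cancels. Collect the known terms of each column as K = Σ(ρt)_known − 3360 × (depth of known layers): K_1 = 102709 − 3360×37.9 = −24635; K_2 = 16705.5 − 3360×(3.88 + 5.55) = −14979.3.
Balance: K_1 = K_2 − x×(3360 − 1030), so x = (K_2 − K_1)/(3360 − 1030) = 9655.7/2330 = 4.14 km.

4.14 km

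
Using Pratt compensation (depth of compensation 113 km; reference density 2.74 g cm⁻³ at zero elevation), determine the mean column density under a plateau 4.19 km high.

Pratt balance: ρ_ref D = ρ (D + h).
ρ = ρ_ref D/(D + h) = 2.74 × 113 km/(113 km + 4.19 km) = 2.64 g cm⁻³.

2.64 g cm⁻³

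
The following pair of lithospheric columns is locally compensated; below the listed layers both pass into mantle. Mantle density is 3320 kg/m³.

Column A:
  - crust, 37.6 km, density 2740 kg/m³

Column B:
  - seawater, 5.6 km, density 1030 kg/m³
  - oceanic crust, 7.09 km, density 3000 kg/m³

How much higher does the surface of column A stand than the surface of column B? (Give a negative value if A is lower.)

2.02 km

For any compensation level in the mantle, the mantle terms cancel and isostasy reduces to e = (Σt_A − Σt_B) − (Σ(ρt)_A − Σ(ρt)_B) / ρ_m.
Σt_A = 37.6 km; Σt_B = 12.69 km; Σ(ρt)_A = 103024; Σ(ρt)_B = 27038 (in km·kg/m³).
e = (37.6 − 12.69) − (103024 − 27038) / 3320 = 2.02 km.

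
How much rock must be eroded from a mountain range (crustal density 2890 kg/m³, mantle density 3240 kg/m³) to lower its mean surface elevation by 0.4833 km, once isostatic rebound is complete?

Net drop Δ = e − u = e − e ρ_c/ρ_m = e (ρ_m − ρ_c)/ρ_m.
e = Δ ρ_m/(ρ_m − ρ_c) = 0.4833 km × 3240/350 = 4.47 km.

4.47 km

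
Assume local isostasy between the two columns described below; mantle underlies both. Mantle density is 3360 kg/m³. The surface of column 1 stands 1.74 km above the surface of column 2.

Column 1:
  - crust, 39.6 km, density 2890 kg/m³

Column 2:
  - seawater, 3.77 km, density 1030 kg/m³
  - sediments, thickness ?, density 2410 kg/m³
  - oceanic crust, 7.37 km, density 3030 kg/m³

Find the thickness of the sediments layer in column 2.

1.63 km

Take the compensation level at the base of the deeper column (depth z_c below the surface of column 1) and equate Σ ρ_i t_i down to z_c; mantle fills any gap and the z_c terms cancel.
Column 1: 39.6×2890 + (z_c − 39.6)×3360
Column 2: 1.74×0 + 3.77×1030 + x×2410 + 7.37×3030 + (z_c − 1.74 − 11.14 − x)×3360
The z_c×3360 term appears on both sides and cancels. Collect the known terms of each column as K = Σ(ρt)_known − 3360 × (depth of known layers): K_1 = 114444 − 3360×39.6 = −18612; K_2 = 26214.2 − 3360×(1.74 + 11.14) = −17062.6.
Balance: K_1 = K_2 − x×(3360 − 2410), so x = (K_2 − K_1)/(3360 − 2410) = 1549.4/950 = 1.63 km.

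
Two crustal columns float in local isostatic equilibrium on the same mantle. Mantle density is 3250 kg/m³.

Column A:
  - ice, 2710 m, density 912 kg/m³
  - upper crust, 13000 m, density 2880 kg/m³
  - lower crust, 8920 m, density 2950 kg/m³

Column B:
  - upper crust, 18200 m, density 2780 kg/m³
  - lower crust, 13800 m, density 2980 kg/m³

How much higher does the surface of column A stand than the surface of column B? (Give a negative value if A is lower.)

474 m

For any compensation level in the mantle, the mantle terms cancel and isostasy reduces to e = (Σt_A − Σt_B) − (Σ(ρt)_A − Σ(ρt)_B) / ρ_m.
Σt_A = 24630 m; Σt_B = 32000 m; Σ(ρt)_A = 66225520; Σ(ρt)_B = 91720000 (in m·kg/m³).
e = (24630 − 32000) − (66225520 − 91720000) / 3250 = 474 m.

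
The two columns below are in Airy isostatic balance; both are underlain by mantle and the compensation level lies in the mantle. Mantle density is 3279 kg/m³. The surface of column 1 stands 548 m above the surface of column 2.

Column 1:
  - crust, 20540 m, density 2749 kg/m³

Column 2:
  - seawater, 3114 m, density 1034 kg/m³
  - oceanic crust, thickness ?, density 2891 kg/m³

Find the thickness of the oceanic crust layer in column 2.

5410 m

Take the compensation level at the base of the deeper column (depth z_c below the surface of column 1) and equate Σ ρ_i t_i down to z_c; mantle fills any gap and the z_c terms cancel.
Column 1: 20540×2749 + (z_c − 20540)×3279
Column 2: 548×0 + 3114×1034 + x×2891 + (z_c − 548 − 3114 − x)×3279
The z_c×3279 term appears on both sides and cancels. Collect the known terms of each column as K = Σ(ρt)_known − 3279 × (depth of known layers): K_1 = 56464460 − 3279×20540 = −10886200; K_2 = 3219876 − 3279×(548 + 3114) = −8787822.
Balance: K_1 = K_2 − x×(3279 − 2891), so x = (K_2 − K_1)/(3279 − 2891) = 2098380/388 = 5410 m.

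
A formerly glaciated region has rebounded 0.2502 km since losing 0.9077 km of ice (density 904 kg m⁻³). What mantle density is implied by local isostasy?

ρ_m = ρ_ice t / u = 904 × 0.9077 km/0.2502 km = 3280 kg m⁻³.

3280 kg m⁻³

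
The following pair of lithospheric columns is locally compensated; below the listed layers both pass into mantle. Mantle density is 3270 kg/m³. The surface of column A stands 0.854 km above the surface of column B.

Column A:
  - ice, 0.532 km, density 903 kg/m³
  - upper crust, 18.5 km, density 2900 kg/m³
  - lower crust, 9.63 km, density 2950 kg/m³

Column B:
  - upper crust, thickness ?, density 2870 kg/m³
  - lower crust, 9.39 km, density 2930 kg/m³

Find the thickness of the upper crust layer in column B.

Take the compensation level at the base of the deeper column (depth z_c below the surface of column A) and equate Σ ρ_i t_i down to z_c; mantle fills any gap and the z_c terms cancel.
Column A: 0.532×903 + 18.5×2900 + 9.63×2950 + (z_c − 28.662)×3270
Column B: 0.854×0 + x×2870 + 9.39×2930 + (z_c − 0.854 − 9.39 − x)×3270
The z_c×3270 term appears on both sides and cancels. Collect the known terms of each column as K = Σ(ρt)_known − 3270 × (depth of known layers): K_A = 82538.896 − 3270×28.662 = −11185.844; K_B = 27512.7 − 3270×(0.854 + 9.39) = −5985.18.
Balance: K_A = K_B − x×(3270 − 2870), so x = (K_B − K_A)/(3270 − 2870) = 5200.66/400 = 13 km.

13 km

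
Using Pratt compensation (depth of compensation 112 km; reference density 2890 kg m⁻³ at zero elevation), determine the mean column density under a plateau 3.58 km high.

2800 kg m⁻³

Pratt balance: ρ_ref D = ρ (D + h).
ρ = ρ_ref D/(D + h) = 2890 × 112 km/(112 km + 3.58 km) = 2800 kg m⁻³.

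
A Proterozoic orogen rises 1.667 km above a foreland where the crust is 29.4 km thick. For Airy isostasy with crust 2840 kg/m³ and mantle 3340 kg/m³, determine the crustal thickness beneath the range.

40.5 km

Root depth r = h ρ_c / (ρ_m − ρ_c) = 1.667 km × 2840 / 500 = 9.469 km.
Total thickness = T + h + r = 29.4 km + 1.667 km + 9.469 km = 40.5 km.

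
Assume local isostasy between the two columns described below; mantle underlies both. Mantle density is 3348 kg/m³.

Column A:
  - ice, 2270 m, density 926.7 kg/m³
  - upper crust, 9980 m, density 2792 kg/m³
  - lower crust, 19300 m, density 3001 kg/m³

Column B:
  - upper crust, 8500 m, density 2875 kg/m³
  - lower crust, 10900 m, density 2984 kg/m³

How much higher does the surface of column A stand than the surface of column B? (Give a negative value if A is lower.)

2910 m

For any compensation level in the mantle, the mantle terms cancel and isostasy reduces to e = (Σt_A − Σt_B) − (Σ(ρt)_A − Σ(ρt)_B) / ρ_m.
Σt_A = 31550 m; Σt_B = 19400 m; Σ(ρt)_A = 87887069; Σ(ρt)_B = 56963100 (in m·kg/m³).
e = (31550 − 19400) − (87887069 − 56963100) / 3348 = 2910 m.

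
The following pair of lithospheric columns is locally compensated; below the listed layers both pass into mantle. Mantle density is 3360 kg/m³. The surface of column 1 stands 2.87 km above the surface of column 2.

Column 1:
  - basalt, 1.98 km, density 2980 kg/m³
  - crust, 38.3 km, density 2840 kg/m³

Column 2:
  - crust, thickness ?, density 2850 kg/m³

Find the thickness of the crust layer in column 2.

Take the compensation level at the base of the deeper column (depth z_c below the surface of column 1) and equate Σ ρ_i t_i down to z_c; mantle fills any gap and the z_c terms cancel.
Column 1: 1.98×2980 + 38.3×2840 + (z_c − 40.28)×3360
Column 2: 2.87×0 + x×2850 + (z_c − 2.87 − 0 − x)×3360
The z_c×3360 term appears on both sides and cancels. Collect the known terms of each column as K = Σ(ρt)_known − 3360 × (depth of known layers): K_1 = 114672.4 − 3360×40.28 = −20668.4; K_2 = 0 − 3360×(2.87 + 0) = −9643.2.
Balance: K_1 = K_2 − x×(3360 − 2850), so x = (K_2 − K_1)/(3360 − 2850) = 11025.2/510 = 21.6 km.

21.6 km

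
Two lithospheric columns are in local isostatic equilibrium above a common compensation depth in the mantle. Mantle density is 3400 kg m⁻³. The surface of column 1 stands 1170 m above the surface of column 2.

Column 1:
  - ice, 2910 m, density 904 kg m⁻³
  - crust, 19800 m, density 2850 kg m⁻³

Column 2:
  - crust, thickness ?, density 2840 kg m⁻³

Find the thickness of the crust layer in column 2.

Take the compensation level at the base of the deeper column (depth z_c below the surface of column 1) and equate Σ ρ_i t_i down to z_c; mantle fills any gap and the z_c terms cancel.
Column 1: 2910×904 + 19800×2850 + (z_c − 22710)×3400
Column 2: 1170×0 + x×2840 + (z_c − 1170 − 0 − x)×3400
The z_c×3400 term appears on both sides and cancels. Collect the known terms of each column as K = Σ(ρt)_known − 3400 × (depth of known layers): K_1 = 59060640 − 3400×22710 = −18153360; K_2 = 0 − 3400×(1170 + 0) = −3978000.
Balance: K_1 = K_2 − x×(3400 − 2840), so x = (K_2 − K_1)/(3400 − 2840) = 14175400/560 = 25300 m.

25300 m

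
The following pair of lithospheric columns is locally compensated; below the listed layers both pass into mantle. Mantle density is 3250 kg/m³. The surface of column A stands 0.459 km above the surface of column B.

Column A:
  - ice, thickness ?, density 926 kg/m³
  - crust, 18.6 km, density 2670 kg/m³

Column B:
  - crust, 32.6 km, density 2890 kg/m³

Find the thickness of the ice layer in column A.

1.05 km

Take the compensation level at the base of the deeper column (depth z_c below the surface of column A) and equate Σ ρ_i t_i down to z_c; mantle fills any gap and the z_c terms cancel.
Column A: x×926 + 18.6×2670 + (z_c − 18.6 − x)×3250
Column B: 0.459×0 + 32.6×2890 + (z_c − 0.459 − 32.6)×3250
The z_c×3250 term appears on both sides and cancels. Collect the known terms of each column as K = Σ(ρt)_known − 3250 × (depth of known layers): K_A = 49662 − 3250×18.6 = −10788; K_B = 94214 − 3250×(0.459 + 32.6) = −13227.75.
Balance: K_A − x×(3250 − 926) = K_B, so x = (K_A − K_B)/(3250 − 926) = 2439.75/2324 = 1.05 km.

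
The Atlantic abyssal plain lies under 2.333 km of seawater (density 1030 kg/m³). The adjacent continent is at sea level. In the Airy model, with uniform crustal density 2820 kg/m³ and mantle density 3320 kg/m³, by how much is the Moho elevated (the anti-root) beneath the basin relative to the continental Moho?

By Archimedes' principle applied to the lithosphere: replacing crust with seawater at the top is compensated by replacing crust with mantle at the base: d (ρ_c − ρ_w) = a (ρ_m − ρ_c).
a = d (ρ_c − ρ_w)/(ρ_m − ρ_c) = 2.333 km × 1790/500 = 8.35 km.

8.35 km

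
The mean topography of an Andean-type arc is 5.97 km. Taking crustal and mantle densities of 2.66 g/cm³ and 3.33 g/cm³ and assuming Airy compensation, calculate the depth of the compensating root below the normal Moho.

23.7 km

By Archimedes' principle applied to the lithosphere: the weight of the topography is balanced by the buoyancy of the root, ρ_c h = (ρ_m − ρ_c) r.
r = h · ρ_c / (ρ_m − ρ_c) = 5.97 km × 2.66 / (3.33 − 2.66) = 23.7 km.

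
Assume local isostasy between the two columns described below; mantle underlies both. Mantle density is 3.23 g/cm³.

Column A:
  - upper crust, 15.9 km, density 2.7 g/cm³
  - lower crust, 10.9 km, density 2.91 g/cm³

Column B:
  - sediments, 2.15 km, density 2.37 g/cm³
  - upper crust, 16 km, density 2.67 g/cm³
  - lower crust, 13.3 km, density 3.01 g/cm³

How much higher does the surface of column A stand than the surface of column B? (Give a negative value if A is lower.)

For any compensation level in the mantle, the mantle terms cancel and isostasy reduces to e = (Σt_A − Σt_B) − (Σ(ρt)_A − Σ(ρt)_B) / ρ_m.
Σt_A = 26.8 km; Σt_B = 31.45 km; Σ(ρt)_A = 74.649; Σ(ρt)_B = 87.8485 (in km·g/cm³).
e = (26.8 − 31.45) − (74.649 − 87.8485) / 3.23 = −0.563 km.

−0.563 km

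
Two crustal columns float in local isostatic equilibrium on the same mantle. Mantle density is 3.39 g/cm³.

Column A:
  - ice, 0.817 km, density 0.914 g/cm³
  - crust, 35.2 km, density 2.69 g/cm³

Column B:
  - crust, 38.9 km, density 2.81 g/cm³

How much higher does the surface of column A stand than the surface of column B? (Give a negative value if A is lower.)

For any compensation level in the mantle, the mantle terms cancel and isostasy reduces to e = (Σt_A − Σt_B) − (Σ(ρt)_A − Σ(ρt)_B) / ρ_m.
Σt_A = 36.017 km; Σt_B = 38.9 km; Σ(ρt)_A = 95.434738; Σ(ρt)_B = 109.309 (in km·g/cm³).
e = (36.017 − 38.9) − (95.434738 − 109.309) / 3.39 = 1.21 km.

1.21 km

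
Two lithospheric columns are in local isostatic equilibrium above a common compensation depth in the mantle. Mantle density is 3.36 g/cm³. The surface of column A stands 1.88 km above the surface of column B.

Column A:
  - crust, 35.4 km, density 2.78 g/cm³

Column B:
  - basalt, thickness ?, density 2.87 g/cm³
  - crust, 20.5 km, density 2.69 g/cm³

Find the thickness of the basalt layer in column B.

0.98 km

Take the compensation level at the base of the deeper column (depth z_c below the surface of column A) and equate Σ ρ_i t_i down to z_c; mantle fills any gap and the z_c terms cancel.
Column A: 35.4×2.78 + (z_c − 35.4)×3.36
Column B: 1.88×0 + x×2.87 + 20.5×2.69 + (z_c − 1.88 − 20.5 − x)×3.36
The z_c×3.36 term appears on both sides and cancels. Collect the known terms of each column as K = Σ(ρt)_known − 3.36 × (depth of known layers): K_A = 98.412 − 3.36×35.4 = −20.532; K_B = 55.145 − 3.36×(1.88 + 20.5) = −20.0518.
Balance: K_A = K_B − x×(3.36 − 2.87), so x = (K_B − K_A)/(3.36 − 2.87) = 0.4802/0.49 = 0.98 km.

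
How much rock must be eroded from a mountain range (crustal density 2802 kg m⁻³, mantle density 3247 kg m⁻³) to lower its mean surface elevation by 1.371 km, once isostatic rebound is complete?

10 km

Net drop Δ = e − u = e − e ρ_c/ρ_m = e (ρ_m − ρ_c)/ρ_m.
e = Δ ρ_m/(ρ_m − ρ_c) = 1.371 km × 3247/445 = 10 km.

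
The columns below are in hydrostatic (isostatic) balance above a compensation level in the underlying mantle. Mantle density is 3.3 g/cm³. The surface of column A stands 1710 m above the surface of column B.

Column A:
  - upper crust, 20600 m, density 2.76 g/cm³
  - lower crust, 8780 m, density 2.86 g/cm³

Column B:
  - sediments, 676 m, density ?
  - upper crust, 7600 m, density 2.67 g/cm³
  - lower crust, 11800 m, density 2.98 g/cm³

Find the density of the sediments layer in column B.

Take the compensation level at the base of the deeper column (depth z_c below the surface of column A) and equate Σ ρ_i t_i down to z_c; mantle fills any gap and the z_c terms cancel.
Column A: 20600×2.76 + 8780×2.86 + (z_c − 29380)×3.3
Column B: 1710×0 + 676×ρ + 7600×2.67 + 11800×2.98 + (z_c − 1710 − 20076)×3.3
The z_c×3.3 term appears on both sides and cancels. Collect the known terms of each column as K = Σ(ρt)_known − 3.3 × (depth of known layers): K_A = 81966.8 − 3.3×29380 = −14987.2; K_B = 55456 − 3.3×(1710 + 20076) = −16437.8.
Balance: K_A = K_B + 676×ρ, so ρ = (K_A − K_B)/676 = 1450.6/676 = 2.15 g/cm³.

2.15 g/cm³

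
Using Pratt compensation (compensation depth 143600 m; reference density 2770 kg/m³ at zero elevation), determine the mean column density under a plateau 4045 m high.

2690 kg/m³

Pratt balance: ρ_ref D = ρ (D + h).
ρ = ρ_ref D/(D + h) = 2770 × 143600 m/(143600 m + 4045 m) = 2690 kg/m³.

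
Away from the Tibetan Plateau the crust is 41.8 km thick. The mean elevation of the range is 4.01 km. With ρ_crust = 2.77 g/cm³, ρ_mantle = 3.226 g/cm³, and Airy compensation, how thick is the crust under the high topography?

70.2 km

Root depth r = h ρ_c / (ρ_m − ρ_c) = 4.01 km × 2.77 / 0.456 = 24.36 km.
Total thickness = T + h + r = 41.8 km + 4.01 km + 24.36 km = 70.2 km.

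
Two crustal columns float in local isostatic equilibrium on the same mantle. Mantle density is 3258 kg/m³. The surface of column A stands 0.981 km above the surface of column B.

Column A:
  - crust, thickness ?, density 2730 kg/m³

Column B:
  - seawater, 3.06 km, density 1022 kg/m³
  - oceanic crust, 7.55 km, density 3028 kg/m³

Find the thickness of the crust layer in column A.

22.3 km

Take the compensation level at the base of the deeper column (depth z_c below the surface of column A) and equate Σ ρ_i t_i down to z_c; mantle fills any gap and the z_c terms cancel.
Column A: x×2730 + (z_c − 0 − x)×3258
Column B: 0.981×0 + 3.06×1022 + 7.55×3028 + (z_c − 0.981 − 10.61)×3258
The z_c×3258 term appears on both sides and cancels. Collect the known terms of each column as K = Σ(ρt)_known − 3258 × (depth of known layers): K_A = 0 − 3258×0 = 0; K_B = 25988.72 − 3258×(0.981 + 10.61) = −11774.758.
Balance: K_A − x×(3258 − 2730) = K_B, so x = (K_A − K_B)/(3258 − 2730) = 11774.8/528 = 22.3 km.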